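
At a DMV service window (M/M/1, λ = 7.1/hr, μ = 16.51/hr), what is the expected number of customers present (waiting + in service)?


ρ = λ/μ = 7.1/16.51 = 0.4300
L = ρ/(1−ρ) = 0.4300/(1 − 0.4300) = 0.4300/0.5700 = 0.7545

Final: 0.7545


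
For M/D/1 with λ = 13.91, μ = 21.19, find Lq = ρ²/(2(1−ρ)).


ρ = 13.91/21.19 = 0.6564
M/D/1: Lq = ρ²/(2(1−ρ)) = 0.4309/(2·0.3436) = 0.62714

Final: 0.62714


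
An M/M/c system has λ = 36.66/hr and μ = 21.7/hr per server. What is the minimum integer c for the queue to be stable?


Stability requires cμ > λ ⇔ c > λ/μ.
λ/μ = 36.66/21.7 = 1.6894
Minimum integer c = ⌊1.6894⌋ + 1 = 2
Check: 2·21.7 = 43.40 > 36.66, while 1·21.7 = 21.70 ≤ 36.66

Final: 2 servers


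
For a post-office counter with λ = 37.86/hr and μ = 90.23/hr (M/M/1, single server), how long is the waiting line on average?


ρ = 37.86/90.23 = 0.4196
Lq = ρ²/(1−ρ) = 0.1761/0.5804 = 0.3033

Final: 0.3033


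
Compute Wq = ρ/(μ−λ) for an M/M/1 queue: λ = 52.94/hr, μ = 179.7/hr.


ρ = 52.94/179.7 = 0.2946
Wq = ρ/(μ−λ) = 0.2946/(179.7 − 52.94) = 0.2946/126.76 = 0.002324 hr

Final: 0.002324 hr


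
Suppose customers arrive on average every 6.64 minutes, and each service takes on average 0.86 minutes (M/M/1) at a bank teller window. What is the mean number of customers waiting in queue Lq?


λ = 60/6.64 = 9.0361 /hr
μ = 60/0.86 = 69.7674 /hr
ρ = λ/μ = 9.0361/69.7674 = 0.1295
Lq = ρ²/(1−ρ) = 0.01677/0.8705 = 0.01927

Final: 0.01927


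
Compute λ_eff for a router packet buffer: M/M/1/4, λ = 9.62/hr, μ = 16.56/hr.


ρ = 0.5809; P_K = (1−ρ)ρ^4/(1−ρ^5) = 0.051107
λ_eff = λ(1 − P_K) = 9.62·(1 − 0.051107) = 9.62·0.948893 = 9.1283 /hr

Final: 9.1283 /hr


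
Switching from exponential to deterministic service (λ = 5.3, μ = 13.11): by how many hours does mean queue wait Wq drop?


ρ = 5.3/13.11 = 0.4043
Wq(M/M/1) = ρ/(μ−λ) = 0.4043/7.81 = 0.05176 hr
Wq(M/D/1) = ρ/(2(μ−λ)) = 0.02588 hr
Savings = 0.05176 − 0.02588 = 0.02588 hr

Final: 0.02588 hr


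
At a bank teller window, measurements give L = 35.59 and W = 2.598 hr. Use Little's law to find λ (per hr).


λ = L/W = 35.59/2.598 = 13.6990 /hr

Final: 13.6990 /hr


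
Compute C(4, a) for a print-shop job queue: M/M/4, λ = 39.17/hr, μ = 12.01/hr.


a = λ/μ = 3.2614; ρ = a/4 = 0.8154
P₀ = 0.024453 (from M/M/c formula)
C(c,a) = [a^c/(c!(1−ρ))]·P₀ = [113.14679/(24·0.1846)]·0.024453
= 25.53350·0.024453 = 0.624360

Final: 0.624360


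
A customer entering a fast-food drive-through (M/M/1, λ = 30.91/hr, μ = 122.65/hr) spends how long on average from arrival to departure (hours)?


W = 1/(μ−λ) = 1/(122.65 − 30.91) = 1/91.74 = 0.01090 hr

Final: 0.01090 hr


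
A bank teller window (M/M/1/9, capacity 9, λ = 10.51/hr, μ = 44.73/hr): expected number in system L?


ρ = 10.51/44.73 = 0.2350
L = ρ[1 − (K+1)ρ^K + Kρ^(K+1)] / [(1−ρ)(1−ρ^(K+1))]
Numerator: 0.2350·(1 − 10·0.000002183 + 9·0.0000005129) = 0.234961
Denominator: (0.7650)·(0.999999) = 0.765034
L = 0.234961/0.765034 = 0.3071

Final: 0.3071


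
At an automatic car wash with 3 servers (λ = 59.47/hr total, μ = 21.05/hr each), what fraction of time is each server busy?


ρ = λ/(cμ) = 59.47/(3·21.05) = 59.47/63.15 = 0.9417

Final: 0.9417


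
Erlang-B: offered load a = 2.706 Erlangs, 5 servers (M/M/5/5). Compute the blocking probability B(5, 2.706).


B(c,a) = (a^c/c!) / Σ_{k=0}^{c} a^k/k!
a^5/5! = 1.209087
Σ terms (k=0..5): 1.00000 + 2.70600 + 3.66122 + 3.30242 + 2.23409 + 1.20909 = 14.112810
B = 1.209087/14.112810 = 0.085673

Final: 0.085673


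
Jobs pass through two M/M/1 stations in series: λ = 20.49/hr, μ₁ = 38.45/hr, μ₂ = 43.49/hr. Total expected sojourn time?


Each node sees arrival rate λ = 20.49/hr (tandem ⇒ throughput preserved).
W₁ = 1/(μ₁−λ) = 1/(38.45−20.49) = 0.05568 hr
W₂ = 1/(μ₂−λ) = 1/(43.49−20.49) = 0.04348 hr
W_total = W₁ + W₂ = 0.05568 + 0.04348 = 0.09916 hr

Final: 0.09916 hr


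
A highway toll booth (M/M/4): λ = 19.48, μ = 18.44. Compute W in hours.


a = 1.0564; ρ = 0.2641; P₀ = 0.347055
Lq = P₀·a^c·ρ/(c!(1−ρ)²) = 0.008783
Wq = Lq/λ = 0.008783/19.48 = 0.0004509 hr
W = Wq + 1/μ = 0.0004509 + 0.05423 = 0.05468 hr

Final: 0.05468 hr


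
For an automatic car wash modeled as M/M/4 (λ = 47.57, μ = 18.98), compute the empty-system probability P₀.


a = λ/μ = 47.57/18.98 = 2.5063; ρ = a/c = 0.6266
Σ_{k=0}^{3} a^k/k! (terms k=0..3) = 1.00000 + 2.50632 + 3.14083 + 2.62397 = 9.27112
Tail: a^4/(4!(1−ρ)) = 39.45915/(24·0.3734) = 4.40291
P₀ = 1/(9.27112 + 4.40291) = 1/13.67403 = 0.073131

Final: 0.073131


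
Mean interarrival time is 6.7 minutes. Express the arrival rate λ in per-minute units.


λ = 1/(interarrival time) in consistent units.
1 minute = 1 min, so λ = 1/6.7 = 0.1493 per minute

Final: 0.1493 /min


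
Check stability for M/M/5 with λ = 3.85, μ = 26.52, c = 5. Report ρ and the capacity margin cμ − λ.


Total capacity cμ = 5·26.52 = 132.60/hr
ρ = λ/(cμ) = 3.85/132.60 = 0.02903
Stable ⇔ ρ < 1: YES
Spare capacity = cμ − λ = 132.60 − 3.85 = 128.75/hr

Final: ρ = 0.02903; stable; margin = 128.75/hr


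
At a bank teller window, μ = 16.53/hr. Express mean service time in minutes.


Mean service time = 1/μ = 1/16.53 hour = 0.06050 hour
In minutes: 0.06050 × 60 = 3.6298 min

Final: 3.6298 min


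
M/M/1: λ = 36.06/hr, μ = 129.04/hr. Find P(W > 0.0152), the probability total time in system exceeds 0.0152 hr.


W ~ Exponential(μ−λ) for M/M/1.
μ − λ = 129.04 − 36.06 = 92.9800
P(W > t) = e^{−(μ−λ)t} = e^{−1.4133} = 0.243340

Final: 0.243340


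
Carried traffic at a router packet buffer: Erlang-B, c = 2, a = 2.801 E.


B(2,2.801) = 0.507885 (Erlang-B)
Carried load = a(1 − B) = 2.801·(1 − 0.507885) = 2.801·0.492115 = 1.3784 E

Final: 1.3784 Erlangs


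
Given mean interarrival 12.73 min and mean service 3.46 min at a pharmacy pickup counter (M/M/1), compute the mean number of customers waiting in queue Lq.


λ = 60/12.73 = 4.7133 /hr
μ = 60/3.46 = 17.3410 /hr
ρ = λ/μ = 4.7133/17.3410 = 0.2718
Lq = ρ²/(1−ρ) = 0.07387/0.7282 = 0.1014

Final: 0.1014


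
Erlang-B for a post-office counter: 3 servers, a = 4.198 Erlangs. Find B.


B(c,a) = (a^c/c!) / Σ_{k=0}^{c} a^k/k!
a^3/3! = 12.330368
Σ terms (k=0..3): 1.00000 + 4.19800 + 8.81160 + 12.33037 = 26.339970
B = 12.330368/26.339970 = 0.468124

Final: 0.468124


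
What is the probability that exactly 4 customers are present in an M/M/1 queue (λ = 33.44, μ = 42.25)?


ρ = 33.44/42.25 = 0.7915
P_n = (1−ρ)·ρ^n = (1 − 0.7915)·0.7915^4 = 0.2085·0.392426 = 0.081829

Final: 0.081829


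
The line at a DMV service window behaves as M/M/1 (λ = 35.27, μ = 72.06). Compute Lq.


ρ = 35.27/72.06 = 0.4895
Lq = ρ²/(1−ρ) = 0.2396/0.5105 = 0.4692

Final: 0.4692


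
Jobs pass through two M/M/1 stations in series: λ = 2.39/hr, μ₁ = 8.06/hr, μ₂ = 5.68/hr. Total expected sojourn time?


Each node sees arrival rate λ = 2.39/hr (tandem ⇒ throughput preserved).
W₁ = 1/(μ₁−λ) = 1/(8.06−2.39) = 0.17637 hr
W₂ = 1/(μ₂−λ) = 1/(5.68−2.39) = 0.30395 hr
W_total = W₁ + W₂ = 0.17637 + 0.30395 = 0.48032 hr

Final: 0.48032 hr


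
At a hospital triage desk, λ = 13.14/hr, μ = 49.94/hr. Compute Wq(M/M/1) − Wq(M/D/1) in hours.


ρ = 13.14/49.94 = 0.2631
Wq(M/M/1) = ρ/(μ−λ) = 0.2631/36.80 = 0.007150 hr
Wq(M/D/1) = ρ/(2(μ−λ)) = 0.003575 hr
Savings = 0.007150 − 0.003575 = 0.003575 hr

Final: 0.003575 hr


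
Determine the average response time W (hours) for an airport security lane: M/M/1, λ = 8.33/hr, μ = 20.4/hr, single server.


W = 1/(μ−λ) = 1/(20.4 − 8.33) = 1/12.07 = 0.08285 hr

Final: 0.08285 hr


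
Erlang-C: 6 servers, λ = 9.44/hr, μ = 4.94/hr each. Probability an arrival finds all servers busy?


a = λ/μ = 1.9109; ρ = a/6 = 0.3185
P₀ = 0.147777 (from M/M/c formula)
C(c,a) = [a^c/(c!(1−ρ))]·P₀ = [48.69342/(720·0.6815)]·0.147777
= 0.09923·0.147777 = 0.014665

Final: 0.014665


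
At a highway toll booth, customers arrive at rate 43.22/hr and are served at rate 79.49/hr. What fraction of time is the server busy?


ρ = λ/μ = 43.22/79.49 = 0.5437

Final: 0.5437


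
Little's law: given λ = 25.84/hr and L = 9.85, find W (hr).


W = L/λ = 9.85/25.84 = 0.3812 hr

Final: 0.3812 hr


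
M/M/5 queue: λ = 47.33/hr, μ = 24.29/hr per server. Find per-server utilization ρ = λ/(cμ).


ρ = λ/(cμ) = 47.33/(5·24.29) = 47.33/121.45 = 0.3897

Final: 0.3897


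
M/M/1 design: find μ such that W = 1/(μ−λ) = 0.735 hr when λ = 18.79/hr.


W = 1/(μ−λ) ⇒ μ − λ = 1/W = 1/0.735 = 1.3605
μ = λ + 1/W = 18.79 + 1.3605 = 20.1505 per hr

Final: 20.1505 /hr


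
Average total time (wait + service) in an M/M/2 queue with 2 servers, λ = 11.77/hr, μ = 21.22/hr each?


a = 0.5547; ρ = 0.2773; P₀ = 0.565763
Lq = P₀·a^c·ρ/(c!(1−ρ)²) = 0.04622
Wq = Lq/λ = 0.04622/11.77 = 0.003927 hr
W = Wq + 1/μ = 0.003927 + 0.04713 = 0.05105 hr

Final: 0.05105 hr


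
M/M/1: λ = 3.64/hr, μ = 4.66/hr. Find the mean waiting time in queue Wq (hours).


ρ = 3.64/4.66 = 0.7811
Wq = ρ/(μ−λ) = 0.7811/(4.66 − 3.64) = 0.7811/1.02 = 0.7658 hr

Final: 0.7658 hr


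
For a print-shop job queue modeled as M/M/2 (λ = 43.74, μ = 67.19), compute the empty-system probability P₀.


a = λ/μ = 43.74/67.19 = 0.6510; ρ = a/c = 0.3255
Σ_{k=0}^{1} a^k/k! (terms k=0..1) = 1.00000 + 0.65099 = 1.65099
Tail: a^2/(2!(1−ρ)) = 0.42379/(2·0.6745) = 0.31415
P₀ = 1/(1.65099 + 0.31415) = 1/1.96514 = 0.508870

Final: 0.508870


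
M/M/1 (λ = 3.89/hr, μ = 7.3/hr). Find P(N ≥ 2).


ρ = 3.89/7.3 = 0.5329
P(N ≥ n) = ρ^n = 0.5329^2 = 0.283958

Final: 0.283958


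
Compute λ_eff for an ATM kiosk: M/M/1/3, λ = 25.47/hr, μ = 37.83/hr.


ρ = 0.6733; P_K = (1−ρ)ρ^3/(1−ρ^4) = 0.125503
λ_eff = λ(1 − P_K) = 25.47·(1 − 0.125503) = 25.47·0.874497 = 22.2734 /hr

Final: 22.2734 /hr


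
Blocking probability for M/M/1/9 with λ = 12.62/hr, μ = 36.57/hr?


ρ = λ/μ = 12.62/36.57 = 0.3451
P_K = (1−ρ)ρ^K/(1−ρ^(K+1)) = (0.6549·0.00006941)/(1 − 0.00002395)
= 0.00004546/0.999976 = 0.00004546

Final: 0.00004546


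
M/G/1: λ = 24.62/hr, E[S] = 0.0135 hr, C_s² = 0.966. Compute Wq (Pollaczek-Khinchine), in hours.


ρ = λ·E[S] = 24.62·0.0135 = 0.3324
E[S²] = E[S]²(1+C_s²) = 0.0135²·(1+0.966) = 0.0003583
Wq = λ·E[S²]/(2(1−ρ)) = 24.62·0.0003583/(2·0.6676) = 0.006607 hr

Final: 0.006607 hr


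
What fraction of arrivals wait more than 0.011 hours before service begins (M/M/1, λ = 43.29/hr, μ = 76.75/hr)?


ρ = 43.29/76.75 = 0.5640
P(Wq > t) = ρ·e^{−(μ−λ)t} = 0.5640·e^{−0.3681}
= 0.5640·0.692076 = 0.390358

Final: 0.390358


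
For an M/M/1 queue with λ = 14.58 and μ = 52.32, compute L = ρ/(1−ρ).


ρ = λ/μ = 14.58/52.32 = 0.2787
L = ρ/(1−ρ) = 0.2787/(1 − 0.2787) = 0.2787/0.7213 = 0.3863

Final: 0.3863


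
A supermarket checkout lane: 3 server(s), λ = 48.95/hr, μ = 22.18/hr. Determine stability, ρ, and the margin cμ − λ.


Total capacity cμ = 3·22.18 = 66.54/hr
ρ = λ/(cμ) = 48.95/66.54 = 0.7356
Stable ⇔ ρ < 1: YES
Spare capacity = cμ − λ = 66.54 − 48.95 = 17.59/hr

Final: ρ = 0.7356; stable; margin = 17.59/hr


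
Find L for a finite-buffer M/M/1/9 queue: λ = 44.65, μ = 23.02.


ρ = 44.65/23.02 = 1.9396
L = ρ[1 − (K+1)ρ^K + Kρ^(K+1)] / [(1−ρ)(1−ρ^(K+1))]
Numerator: 1.9396·(1 − 10·388.548552 + 9·753.635659) = 5621.468760
Denominator: (-0.9396)·(-752.635659) = 707.189805
L = 5621.468760/707.189805 = 7.9490

Final: 7.9490


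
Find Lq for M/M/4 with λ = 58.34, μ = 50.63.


a = λ/μ = 1.1523; ρ = a/4 = 0.2881
P₀ = 0.315028
Lq = P₀·a^c·ρ / (c!·(1−ρ)²) = 0.315028·1.76293·0.2881/(24·0.50684)
= 0.01315

Final: 0.01315


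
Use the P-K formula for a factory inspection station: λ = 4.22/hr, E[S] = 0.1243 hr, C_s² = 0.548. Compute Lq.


ρ = λ·E[S] = 4.22·0.1243 = 0.5245
Lq = ρ²(1+C_s²)/(2(1−ρ)) = 0.2751·(1+0.548)/(2·0.4755)
= 0.2751·1.5480/0.9509 = 0.44792

Final: 0.44792


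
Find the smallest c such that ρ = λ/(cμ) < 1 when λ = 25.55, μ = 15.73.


Stability requires cμ > λ ⇔ c > λ/μ.
λ/μ = 25.55/15.73 = 1.6243
Minimum integer c = ⌊1.6243⌋ + 1 = 2
Check: 2·15.73 = 31.46 > 25.55, while 1·15.73 = 15.73 ≤ 25.55

Final: 2 servers


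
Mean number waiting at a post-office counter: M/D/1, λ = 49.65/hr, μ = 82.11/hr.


ρ = 49.65/82.11 = 0.6047
M/D/1: Lq = ρ²/(2(1−ρ)) = 0.3656/(2·0.3953) = 0.46245

Final: 0.46245


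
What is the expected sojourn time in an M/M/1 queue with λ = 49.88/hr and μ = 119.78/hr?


W = 1/(μ−λ) = 1/(119.78 − 49.88) = 1/69.90 = 0.01431 hr

Final: 0.01431 hr


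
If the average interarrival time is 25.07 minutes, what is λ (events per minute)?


λ = 1/(interarrival time) in consistent units.
1 minute = 1 min, so λ = 1/25.07 = 0.03989 per minute

Final: 0.03989 /min


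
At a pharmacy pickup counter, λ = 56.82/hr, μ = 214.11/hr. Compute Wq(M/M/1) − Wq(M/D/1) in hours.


ρ = 56.82/214.11 = 0.2654
Wq(M/M/1) = ρ/(μ−λ) = 0.2654/157.29 = 0.001687 hr
Wq(M/D/1) = ρ/(2(μ−λ)) = 0.0008436 hr
Savings = 0.001687 − 0.0008436 = 0.0008436 hr

Final: 0.0008436 hr


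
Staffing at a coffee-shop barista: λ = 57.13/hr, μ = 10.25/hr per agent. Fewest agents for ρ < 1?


Stability requires cμ > λ ⇔ c > λ/μ.
λ/μ = 57.13/10.25 = 5.5737
Minimum integer c = ⌊5.5737⌋ + 1 = 6
Check: 6·10.25 = 61.50 > 57.13, while 5·10.25 = 51.25 ≤ 57.13

Final: 6 servers


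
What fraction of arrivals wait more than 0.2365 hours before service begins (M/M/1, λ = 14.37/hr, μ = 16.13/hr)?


ρ = 14.37/16.13 = 0.8909
P(Wq > t) = ρ·e^{−(μ−λ)t} = 0.8909·e^{−0.4162}
= 0.8909·0.659522 = 0.587559

Final: 0.587559


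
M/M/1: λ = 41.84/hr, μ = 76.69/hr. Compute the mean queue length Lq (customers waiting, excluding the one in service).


ρ = 41.84/76.69 = 0.5456
Lq = ρ²/(1−ρ) = 0.2976/0.4544 = 0.6550

Final: 0.6550


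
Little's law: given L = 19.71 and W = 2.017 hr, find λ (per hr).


λ = L/W = 19.71/2.017 = 9.7719 /hr

Final: 9.7719 /hr


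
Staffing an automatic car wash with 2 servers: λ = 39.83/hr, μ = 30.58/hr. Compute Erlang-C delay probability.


a = λ/μ = 1.3025; ρ = a/2 = 0.6512
P₀ = 0.211209 (from M/M/c formula)
C(c,a) = [a^c/(c!(1−ρ))]·P₀ = [1.69647/(2·0.3488)]·0.211209
= 2.43216·0.211209 = 0.513694

Final: 0.513694


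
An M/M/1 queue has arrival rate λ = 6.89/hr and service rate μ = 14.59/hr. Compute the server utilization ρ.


ρ = λ/μ = 6.89/14.59 = 0.4722

Final: 0.4722


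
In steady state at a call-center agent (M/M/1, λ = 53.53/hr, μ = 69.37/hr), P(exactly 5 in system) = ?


ρ = 53.53/69.37 = 0.7717
P_n = (1−ρ)·ρ^n = (1 − 0.7717)·0.7717^5 = 0.2283·0.273607 = 0.062476

Final: 0.062476


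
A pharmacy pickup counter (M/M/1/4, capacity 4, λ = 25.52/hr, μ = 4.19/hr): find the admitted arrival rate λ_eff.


ρ = 6.0907; P_K = (1−ρ)ρ^4/(1−ρ^5) = 0.835915
λ_eff = λ(1 − P_K) = 25.52·(1 − 0.835915) = 25.52·0.164085 = 4.1875 /hr

Final: 4.1875 /hr


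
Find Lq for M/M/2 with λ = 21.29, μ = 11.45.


a = λ/μ = 1.8594; ρ = a/2 = 0.9297
P₀ = 0.036434
Lq = P₀·a^c·ρ / (c!·(1−ρ)²) = 0.036434·3.45733·0.9297/(2·0.004943)
= 11.84600

Final: 11.84600


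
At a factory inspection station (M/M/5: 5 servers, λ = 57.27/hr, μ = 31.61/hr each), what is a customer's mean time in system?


a = 1.8118; ρ = 0.3624; P₀ = 0.162647
Lq = P₀·a^c·ρ/(c!(1−ρ)²) = 0.02358
Wq = Lq/λ = 0.02358/57.27 = 0.0004117 hr
W = Wq + 1/μ = 0.0004117 + 0.03164 = 0.03205 hr

Final: 0.03205 hr


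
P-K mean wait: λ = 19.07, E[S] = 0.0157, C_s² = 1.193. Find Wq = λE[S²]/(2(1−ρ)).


ρ = λ·E[S] = 19.07·0.0157 = 0.2994
E[S²] = E[S]²(1+C_s²) = 0.0157²·(1+1.193) = 0.0005406
Wq = λ·E[S²]/(2(1−ρ)) = 19.07·0.0005406/(2·0.7006) = 0.007357 hr

Final: 0.007357 hr


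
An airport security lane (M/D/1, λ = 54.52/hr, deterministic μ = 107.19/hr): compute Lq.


ρ = 54.52/107.19 = 0.5086
M/D/1: Lq = ρ²/(2(1−ρ)) = 0.2587/(2·0.4914) = 0.26325

Final: 0.26325


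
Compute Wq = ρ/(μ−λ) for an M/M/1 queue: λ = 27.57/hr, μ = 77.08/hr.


ρ = 27.57/77.08 = 0.3577
Wq = ρ/(μ−λ) = 0.3577/(77.08 − 27.57) = 0.3577/49.51 = 0.007224 hr

Final: 0.007224 hr


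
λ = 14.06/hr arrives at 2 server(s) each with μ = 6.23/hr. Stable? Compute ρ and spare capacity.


Total capacity cμ = 2·6.23 = 12.46/hr
ρ = λ/(cμ) = 14.06/12.46 = 1.1284
Stable ⇔ ρ < 1: NO
Spare capacity = cμ − λ = 12.46 − 14.06 = -1.60/hr

Final: ρ = 1.1284; unstable; margin = -1.60/hr


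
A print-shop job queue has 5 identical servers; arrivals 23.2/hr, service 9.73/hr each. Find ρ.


ρ = λ/(cμ) = 23.2/(5·9.73) = 23.2/48.65 = 0.4769

Final: 0.4769


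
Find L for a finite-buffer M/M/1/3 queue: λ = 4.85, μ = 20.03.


ρ = 4.85/20.03 = 0.2421
L = ρ[1 − (K+1)ρ^K + Kρ^(K+1)] / [(1−ρ)(1−ρ^(K+1))]
Numerator: 0.2421·(1 − 4·0.014197 + 3·0.003438) = 0.230884
Denominator: (0.7579)·(0.996562) = 0.755258
L = 0.230884/0.755258 = 0.3057

Final: 0.3057


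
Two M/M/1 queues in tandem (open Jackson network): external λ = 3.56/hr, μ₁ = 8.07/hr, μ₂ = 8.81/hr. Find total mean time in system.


Each node sees arrival rate λ = 3.56/hr (tandem ⇒ throughput preserved).
W₁ = 1/(μ₁−λ) = 1/(8.07−3.56) = 0.22173 hr
W₂ = 1/(μ₂−λ) = 1/(8.81−3.56) = 0.19048 hr
W_total = W₁ + W₂ = 0.22173 + 0.19048 = 0.41221 hr

Final: 0.41221 hr


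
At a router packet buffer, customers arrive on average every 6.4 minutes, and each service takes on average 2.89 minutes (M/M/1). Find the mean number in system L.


λ = 60/6.4 = 9.3750 /hr
μ = 60/2.89 = 20.7612 /hr
ρ = λ/μ = 9.3750/20.7612 = 0.4516
L = ρ/(1−ρ) = 0.4516/0.5484 = 0.8234

Final: 0.8234


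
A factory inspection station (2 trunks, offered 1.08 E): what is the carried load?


B(2,1.08) = 0.218985 (Erlang-B)
Carried load = a(1 − B) = 1.08·(1 − 0.218985) = 1.08·0.781015 = 0.8435 E

Final: 0.8435 Erlangs


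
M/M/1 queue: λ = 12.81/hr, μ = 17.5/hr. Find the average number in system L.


ρ = λ/μ = 12.81/17.5 = 0.7320
L = ρ/(1−ρ) = 0.7320/(1 − 0.7320) = 0.7320/0.2680 = 2.7313

Final: 2.7313


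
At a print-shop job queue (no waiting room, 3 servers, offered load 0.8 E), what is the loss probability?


B(c,a) = (a^c/c!) / Σ_{k=0}^{c} a^k/k!
a^3/3! = 0.085333
Σ terms (k=0..3): 1.00000 + 0.80000 + 0.32000 + 0.08533 = 2.205333
B = 0.085333/2.205333 = 0.038694

Final: 0.038694


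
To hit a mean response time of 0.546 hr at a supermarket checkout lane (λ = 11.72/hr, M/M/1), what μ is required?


W = 1/(μ−λ) ⇒ μ − λ = 1/W = 1/0.546 = 1.8315
μ = λ + 1/W = 11.72 + 1.8315 = 13.5515 per hr

Final: 13.5515 /hr


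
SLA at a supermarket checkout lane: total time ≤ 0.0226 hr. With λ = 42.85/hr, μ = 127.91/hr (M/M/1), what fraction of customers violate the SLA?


W ~ Exponential(μ−λ) for M/M/1.
μ − λ = 127.91 − 42.85 = 85.0600
P(W > t) = e^{−(μ−λ)t} = e^{−1.9224} = 0.146262

Final: 0.146262


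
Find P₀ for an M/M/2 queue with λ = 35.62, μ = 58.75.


a = λ/μ = 35.62/58.75 = 0.6063; ρ = a/c = 0.3031
Σ_{k=0}^{1} a^k/k! (terms k=0..1) = 1.00000 + 0.60630 = 1.60630
Tail: a^2/(2!(1−ρ)) = 0.36760/(2·0.6969) = 0.26376
P₀ = 1/(1.60630 + 0.26376) = 1/1.87005 = 0.534744

Final: 0.534744


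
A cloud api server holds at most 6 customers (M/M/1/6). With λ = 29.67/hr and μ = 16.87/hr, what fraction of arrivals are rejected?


ρ = λ/μ = 29.67/16.87 = 1.7587
P_K = (1−ρ)ρ^K/(1−ρ^(K+1)) = (-0.7587·29.594757)/(1 − 52.049582)
= -22.454825/-51.049582 = 0.439863

Final: 0.439863


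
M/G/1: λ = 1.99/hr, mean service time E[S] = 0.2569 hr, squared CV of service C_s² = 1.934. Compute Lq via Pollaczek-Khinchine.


ρ = λ·E[S] = 1.99·0.2569 = 0.5112
Lq = ρ²(1+C_s²)/(2(1−ρ)) = 0.2614·(1+1.934)/(2·0.4888)
= 0.2614·2.9340/0.9775 = 0.78444

Final: 0.78444


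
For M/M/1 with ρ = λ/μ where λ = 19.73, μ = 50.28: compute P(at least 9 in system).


ρ = 19.73/50.28 = 0.3924
P(N ≥ n) = ρ^n = 0.3924^9 = 0.0002206

Final: 0.0002206


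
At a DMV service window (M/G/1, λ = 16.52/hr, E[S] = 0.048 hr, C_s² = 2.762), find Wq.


ρ = λ·E[S] = 16.52·0.048 = 0.7930
E[S²] = E[S]²(1+C_s²) = 0.048²·(1+2.762) = 0.008668
Wq = λ·E[S²]/(2(1−ρ)) = 16.52·0.008668/(2·0.2070) = 0.34580 hr

Final: 0.34580 hr


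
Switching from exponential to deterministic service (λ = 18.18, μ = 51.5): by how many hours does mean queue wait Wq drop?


ρ = 18.18/51.5 = 0.3530
Wq(M/M/1) = ρ/(μ−λ) = 0.3530/33.32 = 0.01059 hr
Wq(M/D/1) = ρ/(2(μ−λ)) = 0.005297 hr
Savings = 0.01059 − 0.005297 = 0.005297 hr

Final: 0.005297 hr


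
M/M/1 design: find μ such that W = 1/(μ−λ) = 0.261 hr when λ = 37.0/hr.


W = 1/(μ−λ) ⇒ μ − λ = 1/W = 1/0.261 = 3.8314
μ = λ + 1/W = 37.0 + 3.8314 = 40.8314 per hr

Final: 40.8314 /hr


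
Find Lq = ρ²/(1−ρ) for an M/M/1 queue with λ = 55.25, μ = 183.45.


ρ = 55.25/183.45 = 0.3012
Lq = ρ²/(1−ρ) = 0.09070/0.6988 = 0.1298

Final: 0.1298


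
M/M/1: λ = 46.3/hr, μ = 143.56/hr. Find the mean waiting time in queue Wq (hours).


ρ = 46.3/143.56 = 0.3225
Wq = ρ/(μ−λ) = 0.3225/(143.56 − 46.3) = 0.3225/97.26 = 0.003316 hr

Final: 0.003316 hr


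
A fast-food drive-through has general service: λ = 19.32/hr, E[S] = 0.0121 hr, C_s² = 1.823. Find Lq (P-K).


ρ = λ·E[S] = 19.32·0.0121 = 0.2338
Lq = ρ²(1+C_s²)/(2(1−ρ)) = 0.05465·(1+1.823)/(2·0.7662)
= 0.05465·2.8230/1.5325 = 0.10067

Final: 0.10067


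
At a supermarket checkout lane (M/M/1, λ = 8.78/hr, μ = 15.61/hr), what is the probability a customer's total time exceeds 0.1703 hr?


W ~ Exponential(μ−λ) for M/M/1.
μ − λ = 15.61 − 8.78 = 6.8300
P(W > t) = e^{−(μ−λ)t} = e^{−1.1631} = 0.312501

Final: 0.312501


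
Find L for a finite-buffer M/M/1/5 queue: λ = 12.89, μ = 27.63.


ρ = 12.89/27.63 = 0.4665
L = ρ[1 − (K+1)ρ^K + Kρ^(K+1)] / [(1−ρ)(1−ρ^(K+1))]
Numerator: 0.4665·(1 − 6·0.022098 + 5·0.010309) = 0.428713
Denominator: (0.5335)·(0.989691) = 0.527978
L = 0.428713/0.527978 = 0.8120

Final: 0.8120


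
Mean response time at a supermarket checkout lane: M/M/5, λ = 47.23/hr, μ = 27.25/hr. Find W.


a = 1.7332; ρ = 0.3466; P₀ = 0.176103
Lq = P₀·a^c·ρ/(c!(1−ρ)²) = 0.01864
Wq = Lq/λ = 0.01864/47.23 = 0.0003946 hr
W = Wq + 1/μ = 0.0003946 + 0.03670 = 0.03709 hr

Final: 0.03709 hr


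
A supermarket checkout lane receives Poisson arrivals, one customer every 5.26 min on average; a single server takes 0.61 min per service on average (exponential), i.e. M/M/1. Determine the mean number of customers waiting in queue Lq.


λ = 60/5.26 = 11.4068 /hr
μ = 60/0.61 = 98.3607 /hr
ρ = λ/μ = 11.4068/98.3607 = 0.1160
Lq = ρ²/(1−ρ) = 0.01345/0.8840 = 0.01521

Final: 0.01521


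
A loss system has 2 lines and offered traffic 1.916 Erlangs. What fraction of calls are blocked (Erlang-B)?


B(c,a) = (a^c/c!) / Σ_{k=0}^{c} a^k/k!
a^2/2! = 1.835528
Σ terms (k=0..2): 1.00000 + 1.91600 + 1.83553 = 4.751528
B = 1.835528/4.751528 = 0.386303

Final: 0.386303


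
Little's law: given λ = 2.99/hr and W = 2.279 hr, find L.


L = λW = 2.99·2.279 = 6.8142

Final: 6.8142


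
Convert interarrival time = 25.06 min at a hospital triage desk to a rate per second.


λ = 1/(interarrival time) in consistent units.
1 second = 0.0166667 min, so λ = 0.0166667/25.06 = 0.0006651 per second

Final: 0.0006651 /sec


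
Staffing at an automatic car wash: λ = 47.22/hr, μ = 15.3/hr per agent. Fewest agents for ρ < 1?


Stability requires cμ > λ ⇔ c > λ/μ.
λ/μ = 47.22/15.3 = 3.0863
Minimum integer c = ⌊3.0863⌋ + 1 = 4
Check: 4·15.3 = 61.20 > 47.22, while 3·15.3 = 45.90 ≤ 47.22

Final: 4 servers


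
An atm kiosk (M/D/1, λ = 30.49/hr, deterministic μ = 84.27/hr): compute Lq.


ρ = 30.49/84.27 = 0.3618
M/D/1: Lq = ρ²/(2(1−ρ)) = 0.1309/(2·0.6382) = 0.10256

Final: 0.10256


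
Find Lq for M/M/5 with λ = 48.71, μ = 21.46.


a = λ/μ = 2.2698; ρ = a/5 = 0.4540
P₀ = 0.101830
Lq = P₀·a^c·ρ / (c!·(1−ρ)²) = 0.101830·60.24792·0.4540/(120·0.29816)
= 0.07784

Final: 0.07784


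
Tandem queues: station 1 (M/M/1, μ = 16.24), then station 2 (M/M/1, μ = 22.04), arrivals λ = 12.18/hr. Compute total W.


Each node sees arrival rate λ = 12.18/hr (tandem ⇒ throughput preserved).
W₁ = 1/(μ₁−λ) = 1/(16.24−12.18) = 0.24631 hr
W₂ = 1/(μ₂−λ) = 1/(22.04−12.18) = 0.10142 hr
W_total = W₁ + W₂ = 0.24631 + 0.10142 = 0.34773 hr

Final: 0.34773 hr


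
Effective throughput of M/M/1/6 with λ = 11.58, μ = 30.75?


ρ = 0.3766; P_K = (1−ρ)ρ^6/(1−ρ^7) = 0.001780
λ_eff = λ(1 − P_K) = 11.58·(1 − 0.001780) = 11.58·0.998220 = 11.5594 /hr

Final: 11.5594 /hr


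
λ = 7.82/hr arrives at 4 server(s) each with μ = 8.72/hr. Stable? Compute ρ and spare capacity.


Total capacity cμ = 4·8.72 = 34.88/hr
ρ = λ/(cμ) = 7.82/34.88 = 0.2242
Stable ⇔ ρ < 1: YES
Spare capacity = cμ − λ = 34.88 − 7.82 = 27.06/hr

Final: ρ = 0.2242; stable; margin = 27.06/hr


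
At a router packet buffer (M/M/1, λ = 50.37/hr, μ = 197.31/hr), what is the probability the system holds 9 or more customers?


ρ = 50.37/197.31 = 0.2553
P(N ≥ n) = ρ^n = 0.2553^9 = 0.000004605

Final: 0.000004605


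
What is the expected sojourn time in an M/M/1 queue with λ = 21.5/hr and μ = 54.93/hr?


W = 1/(μ−λ) = 1/(54.93 − 21.5) = 1/33.43 = 0.02991 hr

Final: 0.02991 hr


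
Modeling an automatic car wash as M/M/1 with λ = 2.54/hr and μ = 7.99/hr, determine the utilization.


ρ = λ/μ = 2.54/7.99 = 0.3179

Final: 0.3179


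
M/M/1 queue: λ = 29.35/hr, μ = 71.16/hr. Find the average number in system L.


ρ = λ/μ = 29.35/71.16 = 0.4125
L = ρ/(1−ρ) = 0.4125/(1 − 0.4125) = 0.4125/0.5875 = 0.7020

Final: 0.7020


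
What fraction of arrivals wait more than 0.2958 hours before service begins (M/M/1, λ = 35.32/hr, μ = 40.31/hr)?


ρ = 35.32/40.31 = 0.8762
P(Wq > t) = ρ·e^{−(μ−λ)t} = 0.8762·e^{−1.4760}
= 0.8762·0.228540 = 0.200249

Final: 0.200249


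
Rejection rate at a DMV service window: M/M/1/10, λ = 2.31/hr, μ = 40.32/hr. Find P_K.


ρ = λ/μ = 2.31/40.32 = 0.05729
P_K = (1−ρ)ρ^K/(1−ρ^(K+1)) = (0.9427·3.810e-13)/(1 − 2.183e-14)
= 3.592e-13/1.000000 = 3.592e-13

Final: 3.592e-13


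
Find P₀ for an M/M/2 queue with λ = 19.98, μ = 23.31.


a = λ/μ = 19.98/23.31 = 0.8571; ρ = a/c = 0.4286
Σ_{k=0}^{1} a^k/k! (terms k=0..1) = 1.00000 + 0.85714 = 1.85714
Tail: a^2/(2!(1−ρ)) = 0.73469/(2·0.5714) = 0.64286
P₀ = 1/(1.85714 + 0.64286) = 1/2.50000 = 0.400000

Final: 0.400000


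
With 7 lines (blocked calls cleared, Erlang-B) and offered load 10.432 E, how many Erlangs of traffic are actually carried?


B(7,10.432) = 0.427802 (Erlang-B)
Carried load = a(1 − B) = 10.432·(1 − 0.427802) = 10.432·0.572198 = 5.9692 E

Final: 5.9692 Erlangs


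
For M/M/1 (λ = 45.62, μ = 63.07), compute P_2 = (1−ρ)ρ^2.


ρ = 45.62/63.07 = 0.7233
P_n = (1−ρ)·ρ^n = (1 − 0.7233)·0.7233^2 = 0.2767·0.523197 = 0.144756

Final: 0.144756


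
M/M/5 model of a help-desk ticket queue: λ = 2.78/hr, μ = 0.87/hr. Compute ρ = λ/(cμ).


ρ = λ/(cμ) = 2.78/(5·0.87) = 2.78/4.35 = 0.6391

Final: 0.6391


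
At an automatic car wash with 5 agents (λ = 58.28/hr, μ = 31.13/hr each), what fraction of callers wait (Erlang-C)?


a = λ/μ = 1.8721; ρ = a/5 = 0.3744
P₀ = 0.152988 (from M/M/c formula)
C(c,a) = [a^c/(c!(1−ρ))]·P₀ = [22.99864/(120·0.6256)]·0.152988
= 0.30637·0.152988 = 0.046871

Final: 0.046871


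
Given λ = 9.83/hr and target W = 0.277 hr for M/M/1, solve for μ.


W = 1/(μ−λ) ⇒ μ − λ = 1/W = 1/0.277 = 3.6101
μ = λ + 1/W = 9.83 + 3.6101 = 13.4401 per hr

Final: 13.4401 /hr


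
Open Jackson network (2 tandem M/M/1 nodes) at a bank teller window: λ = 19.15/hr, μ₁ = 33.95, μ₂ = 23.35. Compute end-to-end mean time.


Each node sees arrival rate λ = 19.15/hr (tandem ⇒ throughput preserved).
W₁ = 1/(μ₁−λ) = 1/(33.95−19.15) = 0.06757 hr
W₂ = 1/(μ₂−λ) = 1/(23.35−19.15) = 0.23810 hr
W_total = W₁ + W₂ = 0.06757 + 0.23810 = 0.30566 hr

Final: 0.30566 hr


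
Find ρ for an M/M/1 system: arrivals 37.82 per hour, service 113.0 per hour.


ρ = λ/μ = 37.82/113.0 = 0.3347

Final: 0.3347


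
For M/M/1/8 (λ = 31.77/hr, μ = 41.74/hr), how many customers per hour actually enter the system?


ρ = 0.7611; P_K = (1−ρ)ρ^8/(1−ρ^9) = 0.029430
λ_eff = λ(1 − P_K) = 31.77·(1 − 0.029430) = 31.77·0.970570 = 30.8350 /hr

Final: 30.8350 /hr


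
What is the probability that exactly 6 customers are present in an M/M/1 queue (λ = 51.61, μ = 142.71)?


ρ = 51.61/142.71 = 0.3616
P_n = (1−ρ)·ρ^n = (1 − 0.3616)·0.3616^6 = 0.6384·0.002237 = 0.001428

Final: 0.001428


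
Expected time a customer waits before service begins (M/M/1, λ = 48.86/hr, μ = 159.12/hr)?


ρ = 48.86/159.12 = 0.3071
Wq = ρ/(μ−λ) = 0.3071/(159.12 − 48.86) = 0.3071/110.26 = 0.002785 hr

Final: 0.002785 hr


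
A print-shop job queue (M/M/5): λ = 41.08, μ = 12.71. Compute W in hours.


a = 3.2321; ρ = 0.6464; P₀ = 0.035788
Lq = P₀·a^c·ρ/(c!(1−ρ)²) = 0.54389
Wq = Lq/λ = 0.54389/41.08 = 0.01324 hr
W = Wq + 1/μ = 0.01324 + 0.07868 = 0.09192 hr

Final: 0.09192 hr


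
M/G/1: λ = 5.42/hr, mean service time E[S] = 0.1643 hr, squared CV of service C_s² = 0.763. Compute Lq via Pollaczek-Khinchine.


ρ = λ·E[S] = 5.42·0.1643 = 0.8905
Lq = ρ²(1+C_s²)/(2(1−ρ)) = 0.7930·(1+0.763)/(2·0.1095)
= 0.7930·1.7630/0.2190 = 6.38419

Final: 6.38419


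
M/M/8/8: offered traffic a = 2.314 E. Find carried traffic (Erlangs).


B(8,2.314) = 0.002017 (Erlang-B)
Carried load = a(1 − B) = 2.314·(1 − 0.002017) = 2.314·0.997983 = 2.3093 E

Final: 2.3093 Erlangs


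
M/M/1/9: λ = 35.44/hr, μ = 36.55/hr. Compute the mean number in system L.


ρ = 35.44/36.55 = 0.9696
L = ρ[1 − (K+1)ρ^K + Kρ^(K+1)] / [(1−ρ)(1−ρ^(K+1))]
Numerator: 0.9696·(1 − 10·0.757630 + 9·0.734621) = 0.034220
Denominator: (0.03037)·(0.265379) = 0.008059
L = 0.034220/0.008059 = 4.2460

Final: 4.2460


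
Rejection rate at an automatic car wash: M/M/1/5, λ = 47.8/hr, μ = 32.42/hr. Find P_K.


ρ = λ/μ = 47.8/32.42 = 1.4744
P_K = (1−ρ)ρ^K/(1−ρ^(K+1)) = (-0.4744·6.967459)/(1 − 10.272811)
= -3.305352/-9.272811 = 0.356456

Final: 0.356456


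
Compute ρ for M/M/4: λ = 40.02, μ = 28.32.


ρ = λ/(cμ) = 40.02/(4·28.32) = 40.02/113.28 = 0.3533

Final: 0.3533


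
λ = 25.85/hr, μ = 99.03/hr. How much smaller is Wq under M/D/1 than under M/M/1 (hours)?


ρ = 25.85/99.03 = 0.2610
Wq(M/M/1) = ρ/(μ−λ) = 0.2610/73.18 = 0.003567 hr
Wq(M/D/1) = ρ/(2(μ−λ)) = 0.001783 hr
Savings = 0.003567 − 0.001783 = 0.001783 hr

Final: 0.001783 hr


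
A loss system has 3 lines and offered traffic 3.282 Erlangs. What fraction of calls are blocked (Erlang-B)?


B(c,a) = (a^c/c!) / Σ_{k=0}^{c} a^k/k!
a^3/3! = 5.892024
Σ terms (k=0..3): 1.00000 + 3.28200 + 5.38576 + 5.89202 = 15.559786
B = 5.892024/15.559786 = 0.378670

Final: 0.378670


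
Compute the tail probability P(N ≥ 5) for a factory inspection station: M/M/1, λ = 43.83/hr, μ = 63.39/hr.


ρ = 43.83/63.39 = 0.6914
P(N ≥ n) = ρ^n = 0.6914^5 = 0.158035

Final: 0.158035


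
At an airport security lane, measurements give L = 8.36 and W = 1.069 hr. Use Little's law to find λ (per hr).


λ = L/W = 8.36/1.069 = 7.8204 /hr

Final: 7.8204 /hr


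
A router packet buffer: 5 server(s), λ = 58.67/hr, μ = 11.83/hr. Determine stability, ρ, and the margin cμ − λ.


Total capacity cμ = 5·11.83 = 59.15/hr
ρ = λ/(cμ) = 58.67/59.15 = 0.9919
Stable ⇔ ρ < 1: YES
Spare capacity = cμ − λ = 59.15 − 58.67 = 0.48/hr

Final: ρ = 0.9919; stable; margin = 0.48/hr


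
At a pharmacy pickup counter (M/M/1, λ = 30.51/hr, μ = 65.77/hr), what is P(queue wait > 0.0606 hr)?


ρ = 30.51/65.77 = 0.4639
P(Wq > t) = ρ·e^{−(μ−λ)t} = 0.4639·e^{−2.1368}
= 0.4639·0.118037 = 0.054756

Final: 0.054756


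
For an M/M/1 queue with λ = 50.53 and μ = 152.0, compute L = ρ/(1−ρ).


ρ = λ/μ = 50.53/152.0 = 0.3324
L = ρ/(1−ρ) = 0.3324/(1 − 0.3324) = 0.3324/0.6676 = 0.4980

Final: 0.4980


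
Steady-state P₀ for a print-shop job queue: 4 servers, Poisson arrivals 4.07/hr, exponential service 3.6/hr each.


a = λ/μ = 4.07/3.6 = 1.1306; ρ = a/c = 0.2826
Σ_{k=0}^{3} a^k/k! (terms k=0..3) = 1.00000 + 1.13056 + 0.63908 + 0.24084 = 3.01047
Tail: a^4/(4!(1−ρ)) = 1.63368/(24·0.7174) = 0.09489
P₀ = 1/(3.01047 + 0.09489) = 1/3.10536 = 0.322024

Final: 0.322024


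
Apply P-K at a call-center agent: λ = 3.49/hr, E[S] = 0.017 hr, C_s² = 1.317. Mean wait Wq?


ρ = λ·E[S] = 3.49·0.017 = 0.05933
E[S²] = E[S]²(1+C_s²) = 0.017²·(1+1.317) = 0.0006696
Wq = λ·E[S²]/(2(1−ρ)) = 3.49·0.0006696/(2·0.9407) = 0.001242 hr

Final: 0.001242 hr


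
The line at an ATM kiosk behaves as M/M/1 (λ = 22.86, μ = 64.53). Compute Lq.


ρ = 22.86/64.53 = 0.3543
Lq = ρ²/(1−ρ) = 0.1255/0.6457 = 0.1943

Final: 0.1943


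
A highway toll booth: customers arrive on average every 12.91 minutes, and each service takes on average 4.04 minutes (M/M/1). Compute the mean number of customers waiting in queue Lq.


λ = 60/12.91 = 4.6476 /hr
μ = 60/4.04 = 14.8515 /hr
ρ = λ/μ = 4.6476/14.8515 = 0.3129
Lq = ρ²/(1−ρ) = 0.09793/0.6871 = 0.1425

Final: 0.1425


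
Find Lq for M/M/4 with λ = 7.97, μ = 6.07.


a = λ/μ = 1.3130; ρ = a/4 = 0.3283
P₀ = 0.267619
Lq = P₀·a^c·ρ / (c!·(1−ρ)²) = 0.267619·2.97220·0.3283/(24·0.45124)
= 0.02411

Final: 0.02411


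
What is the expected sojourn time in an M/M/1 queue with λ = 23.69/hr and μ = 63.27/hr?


W = 1/(μ−λ) = 1/(63.27 − 23.69) = 1/39.58 = 0.02527 hr

Final: 0.02527 hr


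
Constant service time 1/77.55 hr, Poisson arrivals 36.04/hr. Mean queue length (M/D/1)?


ρ = 36.04/77.55 = 0.4647
M/D/1: Lq = ρ²/(2(1−ρ)) = 0.2160/(2·0.5353) = 0.20175

Final: 0.20175


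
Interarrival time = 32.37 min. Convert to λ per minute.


λ = 1/(interarrival time) in consistent units.
1 minute = 1 min, so λ = 1/32.37 = 0.03089 per minute

Final: 0.03089 /min


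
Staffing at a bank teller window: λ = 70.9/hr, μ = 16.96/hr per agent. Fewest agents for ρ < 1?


Stability requires cμ > λ ⇔ c > λ/μ.
λ/μ = 70.9/16.96 = 4.1804
Minimum integer c = ⌊4.1804⌋ + 1 = 5
Check: 5·16.96 = 84.80 > 70.9, while 4·16.96 = 67.84 ≤ 70.9

Final: 5 servers


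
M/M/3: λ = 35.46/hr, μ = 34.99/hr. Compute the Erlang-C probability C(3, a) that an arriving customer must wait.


a = λ/μ = 1.0134; ρ = a/3 = 0.3378
P₀ = 0.358561 (from M/M/c formula)
C(c,a) = [a^c/(c!(1−ρ))]·P₀ = [1.04084/(6·0.6622)]·0.358561
= 0.26197·0.358561 = 0.093932

Final: 0.093932


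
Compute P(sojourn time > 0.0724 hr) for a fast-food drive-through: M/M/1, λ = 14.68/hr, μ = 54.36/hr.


W ~ Exponential(μ−λ) for M/M/1.
μ − λ = 54.36 − 14.68 = 39.6800
P(W > t) = e^{−(μ−λ)t} = e^{−2.8728} = 0.056539

Final: 0.056539


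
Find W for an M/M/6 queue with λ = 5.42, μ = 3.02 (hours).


a = 1.7947; ρ = 0.2991; P₀ = 0.166050
Lq = P₀·a^c·ρ/(c!(1−ρ)²) = 0.004693
Wq = Lq/λ = 0.004693/5.42 = 0.0008658 hr
W = Wq + 1/μ = 0.0008658 + 0.33113 = 0.33199 hr

Final: 0.33199 hr


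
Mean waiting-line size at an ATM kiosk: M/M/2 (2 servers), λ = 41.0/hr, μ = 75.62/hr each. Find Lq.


a = λ/μ = 0.5422; ρ = a/2 = 0.2711
P₀ = 0.573450
Lq = P₀·a^c·ρ / (c!·(1−ρ)²) = 0.573450·0.29396·0.2711/(2·0.53131)
= 0.04301

Final: 0.04301


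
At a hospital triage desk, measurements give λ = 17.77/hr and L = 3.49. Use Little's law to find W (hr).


W = L/λ = 3.49/17.77 = 0.1964 hr

Final: 0.1964 hr


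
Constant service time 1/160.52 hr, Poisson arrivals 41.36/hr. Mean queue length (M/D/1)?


ρ = 41.36/160.52 = 0.2577
M/D/1: Lq = ρ²/(2(1−ρ)) = 0.06639/(2·0.7423) = 0.04472

Final: 0.04472


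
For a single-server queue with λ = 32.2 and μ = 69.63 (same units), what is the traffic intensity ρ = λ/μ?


ρ = λ/μ = 32.2/69.63 = 0.4624

Final: 0.4624


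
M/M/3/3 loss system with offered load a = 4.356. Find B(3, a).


B(c,a) = (a^c/c!) / Σ_{k=0}^{c} a^k/k!
a^3/3! = 13.775658
Σ terms (k=0..3): 1.00000 + 4.35600 + 9.48737 + 13.77566 = 28.619026
B = 13.775658/28.619026 = 0.481346

Final: 0.481346


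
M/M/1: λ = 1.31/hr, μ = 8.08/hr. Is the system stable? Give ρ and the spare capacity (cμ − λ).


Total capacity cμ = 1·8.08 = 8.08/hr
ρ = λ/(cμ) = 1.31/8.08 = 0.1621
Stable ⇔ ρ < 1: YES
Spare capacity = cμ − λ = 8.08 − 1.31 = 6.77/hr

Final: ρ = 0.1621; stable; margin = 6.77/hr


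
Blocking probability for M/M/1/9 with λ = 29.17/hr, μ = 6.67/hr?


ρ = λ/μ = 29.17/6.67 = 4.3733
P_K = (1−ρ)ρ^K/(1−ρ^(K+1)) = (-3.3733·585187.925951)/(1 − 2559210.164916)
= -1974022.238965/-2559209.164916 = 0.771341

Final: 0.771341


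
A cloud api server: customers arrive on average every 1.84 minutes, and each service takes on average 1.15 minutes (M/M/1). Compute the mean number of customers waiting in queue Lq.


λ = 60/1.84 = 32.6087 /hr
μ = 60/1.15 = 52.1739 /hr
ρ = λ/μ = 32.6087/52.1739 = 0.6250
Lq = ρ²/(1−ρ) = 0.3906/0.3750 = 1.0417

Final: 1.0417


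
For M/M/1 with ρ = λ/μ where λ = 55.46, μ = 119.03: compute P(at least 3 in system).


ρ = 55.46/119.03 = 0.4659
P(N ≥ n) = ρ^n = 0.4659^3 = 0.101151

Final: 0.101151


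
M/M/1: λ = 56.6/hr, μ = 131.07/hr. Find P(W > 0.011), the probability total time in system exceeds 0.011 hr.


W ~ Exponential(μ−λ) for M/M/1.
μ − λ = 131.07 − 56.6 = 74.4700
P(W > t) = e^{−(μ−λ)t} = e^{−0.8192} = 0.440797

Final: 0.440797


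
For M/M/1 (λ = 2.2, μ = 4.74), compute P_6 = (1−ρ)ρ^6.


ρ = 2.2/4.74 = 0.4641
P_n = (1−ρ)·ρ^n = (1 − 0.4641)·0.4641^6 = 0.5359·0.009997 = 0.005357

Final: 0.005357


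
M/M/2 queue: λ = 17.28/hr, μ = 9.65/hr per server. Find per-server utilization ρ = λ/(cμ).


ρ = λ/(cμ) = 17.28/(2·9.65) = 17.28/19.30 = 0.8953

Final: 0.8953


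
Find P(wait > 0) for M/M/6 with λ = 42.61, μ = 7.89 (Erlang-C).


a = λ/μ = 5.4005; ρ = a/6 = 0.9001
P₀ = 0.002147 (from M/M/c formula)
C(c,a) = [a^c/(c!(1−ρ))]·P₀ = [24808.88157/(720·0.09992)]·0.002147
= 344.85919·0.002147 = 0.740330

Final: 0.740330


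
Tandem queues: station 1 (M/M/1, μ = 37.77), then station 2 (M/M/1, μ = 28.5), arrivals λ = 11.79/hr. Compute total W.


Each node sees arrival rate λ = 11.79/hr (tandem ⇒ throughput preserved).
W₁ = 1/(μ₁−λ) = 1/(37.77−11.79) = 0.03849 hr
W₂ = 1/(μ₂−λ) = 1/(28.5−11.79) = 0.05984 hr
W_total = W₁ + W₂ = 0.03849 + 0.05984 = 0.09834 hr

Final: 0.09834 hr
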